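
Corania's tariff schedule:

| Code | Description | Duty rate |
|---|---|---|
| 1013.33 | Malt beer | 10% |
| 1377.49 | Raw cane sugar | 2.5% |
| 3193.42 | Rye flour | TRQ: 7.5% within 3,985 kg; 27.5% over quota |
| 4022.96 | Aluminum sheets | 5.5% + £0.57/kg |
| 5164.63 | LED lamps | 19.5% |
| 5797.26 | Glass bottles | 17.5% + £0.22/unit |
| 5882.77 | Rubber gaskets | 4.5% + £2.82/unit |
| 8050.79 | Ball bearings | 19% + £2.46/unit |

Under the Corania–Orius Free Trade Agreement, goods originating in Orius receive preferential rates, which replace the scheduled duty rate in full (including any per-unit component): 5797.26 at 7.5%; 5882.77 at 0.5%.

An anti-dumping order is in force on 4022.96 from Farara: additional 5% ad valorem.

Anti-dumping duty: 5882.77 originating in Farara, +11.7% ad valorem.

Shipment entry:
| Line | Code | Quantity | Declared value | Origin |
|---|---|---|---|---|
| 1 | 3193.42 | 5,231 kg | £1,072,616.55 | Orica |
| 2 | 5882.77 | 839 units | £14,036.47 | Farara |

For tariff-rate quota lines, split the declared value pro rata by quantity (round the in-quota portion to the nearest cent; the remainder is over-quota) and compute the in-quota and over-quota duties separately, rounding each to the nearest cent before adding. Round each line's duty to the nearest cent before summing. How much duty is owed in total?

£136,184.59

Line 1 (3193.42, Orica, 5,231 kg, £1,072,616.55):
Code 3193.42 is under a tariff-rate quota (threshold 3,985 kg). In-quota: 3,985 kg at 7.5%; over-quota: 1,246 kg at 27.5%.
Pro-rata value split: in-quota = £1,072,616.55 × 3,985/5,231 = £817,124.25; over-quota = £1,072,616.55 − £817,124.25 = £255,492.30.
In-quota duty = £817,124.25 × 7.5% = £61,284.32. Over-quota duty = £255,492.30 × 27.5% = £70,260.38.
Line duty = £61,284.32 + £70,260.38 = £131,544.70.
Line 2 (5882.77, Farara, 839 units, £14,036.47):
Base rate for 5882.77 is 4.5% + £2.82/unit.
5882.77 has an FTA preferential rate, but origin Farara is not Orius; base rate stands.
Additional duty on 5882.77 from Farara: +11.7%. Applied ad valorem rate: 4.5% + 11.7% = 16.2%.
Duty = £14,036.47 × 16.2% + 839 × £2.82 = £4,639.89.
Total = £131,544.70 + £4,639.89 = £136,184.59.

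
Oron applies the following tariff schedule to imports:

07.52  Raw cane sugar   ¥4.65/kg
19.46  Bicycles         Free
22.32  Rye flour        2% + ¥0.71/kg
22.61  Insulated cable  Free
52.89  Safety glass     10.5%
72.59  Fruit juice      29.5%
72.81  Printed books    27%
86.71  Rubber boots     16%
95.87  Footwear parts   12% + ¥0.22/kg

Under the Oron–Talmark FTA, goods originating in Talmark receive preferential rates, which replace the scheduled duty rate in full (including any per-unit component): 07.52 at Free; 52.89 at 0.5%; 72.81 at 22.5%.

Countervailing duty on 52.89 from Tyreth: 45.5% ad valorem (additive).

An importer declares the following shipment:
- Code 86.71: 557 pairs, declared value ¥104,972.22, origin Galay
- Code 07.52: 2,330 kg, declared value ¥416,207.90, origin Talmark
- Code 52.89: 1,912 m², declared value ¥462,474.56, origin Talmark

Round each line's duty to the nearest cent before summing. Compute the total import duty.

Line 1 (86.71, Galay, 557 pairs, ¥104,972.22):
Base rate for 86.71 is 16%.
Duty = ¥104,972.22 × 16% = ¥16,795.56.
Line 2 (07.52, Talmark, 2,330 kg, ¥416,207.90):
Base rate for 07.52 is ¥4.65/kg.
Origin Talmark qualifies under the Oron–Talmark agreement and 07.52 is covered: preferential rate Free applies instead.
Duty = ¥416,207.90 × 0% = ¥0.00.
Line 3 (52.89, Talmark, 1,912 m², ¥462,474.56):
Base rate for 52.89 is 10.5%.
Origin Talmark qualifies under the Oron–Talmark agreement and 52.89 is covered: preferential rate 0.5% applies instead.
The additional-duty order on 52.89 targets Tyreth, not Talmark; it does not apply.
Duty = ¥462,474.56 × 0.5% = ¥2,312.37.
Total = ¥16,795.56 + ¥0.00 + ¥2,312.37 = ¥19,107.93.

¥19,107.93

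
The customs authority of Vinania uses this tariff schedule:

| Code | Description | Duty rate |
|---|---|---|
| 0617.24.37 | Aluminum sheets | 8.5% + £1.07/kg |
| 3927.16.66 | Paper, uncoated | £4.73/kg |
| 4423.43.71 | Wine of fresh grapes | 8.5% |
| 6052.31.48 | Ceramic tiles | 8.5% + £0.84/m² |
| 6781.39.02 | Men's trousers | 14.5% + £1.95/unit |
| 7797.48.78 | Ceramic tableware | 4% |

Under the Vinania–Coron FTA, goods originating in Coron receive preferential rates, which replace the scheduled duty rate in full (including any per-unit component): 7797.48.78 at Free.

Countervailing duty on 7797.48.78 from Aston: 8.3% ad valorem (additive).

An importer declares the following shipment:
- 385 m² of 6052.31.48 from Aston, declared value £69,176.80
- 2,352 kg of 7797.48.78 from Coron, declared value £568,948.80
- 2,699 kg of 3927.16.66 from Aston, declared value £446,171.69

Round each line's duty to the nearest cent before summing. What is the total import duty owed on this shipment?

Line 1 (6052.31.48, Aston, 385 m², £69,176.80):
Base rate for 6052.31.48 is 8.5% + £0.84/m².
Duty = £69,176.80 × 8.5% + 385 × £0.84 = £6,203.43.
Line 2 (7797.48.78, Coron, 2,352 kg, £568,948.80):
Base rate for 7797.48.78 is 4%.
Origin Coron qualifies under the Vinania–Coron agreement and 7797.48.78 is covered: preferential rate Free applies instead.
The additional-duty order on 7797.48.78 targets Aston, not Coron; it does not apply.
Duty = £568,948.80 × 0% = £0.00.
Line 3 (3927.16.66, Aston, 2,699 kg, £446,171.69):
Base rate for 3927.16.66 is £4.73/kg.
Duty = 2,699 × £4.73 = £12,766.27.
Total = £6,203.43 + £0.00 + £12,766.27 = £18,969.70.

£18,969.70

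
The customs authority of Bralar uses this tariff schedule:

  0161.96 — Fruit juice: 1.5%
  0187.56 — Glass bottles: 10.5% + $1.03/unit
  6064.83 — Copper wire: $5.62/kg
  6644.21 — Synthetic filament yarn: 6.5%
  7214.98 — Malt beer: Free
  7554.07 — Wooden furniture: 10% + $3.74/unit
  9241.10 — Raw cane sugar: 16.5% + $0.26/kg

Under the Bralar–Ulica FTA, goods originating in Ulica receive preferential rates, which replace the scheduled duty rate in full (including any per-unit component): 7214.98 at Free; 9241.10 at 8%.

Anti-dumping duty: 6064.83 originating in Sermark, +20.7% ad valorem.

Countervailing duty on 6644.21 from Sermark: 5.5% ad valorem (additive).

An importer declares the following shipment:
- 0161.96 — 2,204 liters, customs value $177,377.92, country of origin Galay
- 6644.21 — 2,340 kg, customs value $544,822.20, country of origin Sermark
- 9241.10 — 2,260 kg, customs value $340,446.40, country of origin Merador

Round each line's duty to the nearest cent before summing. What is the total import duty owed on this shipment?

$124,800.59

Line 1 (0161.96, Galay, 2,204 liters, $177,377.92):
Base rate for 0161.96 is 1.5%.
Duty = $177,377.92 × 1.5% = $2,660.67.
Line 2 (6644.21, Sermark, 2,340 kg, $544,822.20):
Base rate for 6644.21 is 6.5%.
Additional duty on 6644.21 from Sermark: +5.5%. Applied ad valorem rate: 6.5% + 5.5% = 12%.
Duty = $544,822.20 × 12% = $65,378.66.
Line 3 (9241.10, Merador, 2,260 kg, $340,446.40):
Base rate for 9241.10 is 16.5% + $0.26/kg.
9241.10 has an FTA preferential rate, but origin Merador is not Ulica; base rate stands.
Duty = $340,446.40 × 16.5% + 2,260 × $0.26 = $56,761.26.
Total = $2,660.67 + $65,378.66 + $56,761.26 = $124,800.59.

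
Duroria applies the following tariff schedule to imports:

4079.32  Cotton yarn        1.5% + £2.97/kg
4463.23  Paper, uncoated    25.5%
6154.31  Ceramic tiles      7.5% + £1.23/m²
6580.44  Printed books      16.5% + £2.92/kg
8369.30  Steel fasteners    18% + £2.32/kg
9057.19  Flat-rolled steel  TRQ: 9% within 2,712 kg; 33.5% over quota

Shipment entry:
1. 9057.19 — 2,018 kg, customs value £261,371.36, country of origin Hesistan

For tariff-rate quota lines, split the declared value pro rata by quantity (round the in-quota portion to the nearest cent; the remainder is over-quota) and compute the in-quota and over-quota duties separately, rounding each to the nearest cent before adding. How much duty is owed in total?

Line 1 (9057.19, Hesistan, 2,018 kg, £261,371.36):
Code 9057.19 is under a tariff-rate quota (threshold 2,712 kg). Quantity 2,018 kg is within the quota, so the in-quota rate 9% applies to the full value.
Duty = £261,371.36 × 9% = £23,523.42.

£23,523.42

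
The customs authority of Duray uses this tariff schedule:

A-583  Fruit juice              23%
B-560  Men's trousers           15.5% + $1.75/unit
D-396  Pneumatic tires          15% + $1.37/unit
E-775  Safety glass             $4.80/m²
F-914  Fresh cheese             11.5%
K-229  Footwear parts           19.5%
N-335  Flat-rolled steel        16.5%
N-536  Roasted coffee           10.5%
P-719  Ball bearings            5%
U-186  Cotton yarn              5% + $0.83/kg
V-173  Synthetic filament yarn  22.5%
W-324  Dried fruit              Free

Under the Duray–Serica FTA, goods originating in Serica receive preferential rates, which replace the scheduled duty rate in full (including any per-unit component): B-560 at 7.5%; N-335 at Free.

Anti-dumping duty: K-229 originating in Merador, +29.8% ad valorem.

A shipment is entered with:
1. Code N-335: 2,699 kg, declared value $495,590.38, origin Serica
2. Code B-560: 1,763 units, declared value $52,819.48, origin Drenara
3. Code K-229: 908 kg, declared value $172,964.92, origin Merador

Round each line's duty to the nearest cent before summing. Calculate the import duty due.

$96,543.98

Line 1 (N-335, Serica, 2,699 kg, $495,590.38):
Base rate for N-335 is 16.5%.
Origin Serica qualifies under the Duray–Serica agreement and N-335 is covered: preferential rate Free applies instead.
Duty = $495,590.38 × 0% = $0.00.
Line 2 (B-560, Drenara, 1,763 units, $52,819.48):
Base rate for B-560 is 15.5% + $1.75/unit.
B-560 has an FTA preferential rate, but origin Drenara is not Serica; base rate stands.
Duty = $52,819.48 × 15.5% + 1,763 × $1.75 = $11,272.27.
Line 3 (K-229, Merador, 908 kg, $172,964.92):
Base rate for K-229 is 19.5%.
Additional duty on K-229 from Merador: +29.8%. Applied ad valorem rate: 19.5% + 29.8% = 49.3%.
Duty = $172,964.92 × 49.3% = $85,271.71.
Total = $0.00 + $11,272.27 + $85,271.71 = $96,543.98.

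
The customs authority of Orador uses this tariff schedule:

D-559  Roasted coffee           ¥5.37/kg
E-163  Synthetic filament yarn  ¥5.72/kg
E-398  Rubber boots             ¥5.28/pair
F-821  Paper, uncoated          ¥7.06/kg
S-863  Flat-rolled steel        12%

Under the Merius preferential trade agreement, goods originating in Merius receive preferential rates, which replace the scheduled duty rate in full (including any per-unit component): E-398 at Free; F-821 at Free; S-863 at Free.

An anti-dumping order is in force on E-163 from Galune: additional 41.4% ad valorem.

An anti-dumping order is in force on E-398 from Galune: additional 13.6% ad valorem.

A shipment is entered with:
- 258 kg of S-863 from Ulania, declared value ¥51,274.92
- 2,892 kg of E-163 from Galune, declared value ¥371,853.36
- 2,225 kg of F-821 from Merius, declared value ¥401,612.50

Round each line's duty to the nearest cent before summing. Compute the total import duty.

Line 1 (S-863, Ulania, 258 kg, ¥51,274.92):
Base rate for S-863 is 12%.
S-863 has an FTA preferential rate, but origin Ulania is not Merius; base rate stands.
Duty = ¥51,274.92 × 12% = ¥6,152.99.
Line 2 (E-163, Galune, 2,892 kg, ¥371,853.36):
Base rate for E-163 is ¥5.72/kg.
Additional duty on E-163 from Galune: +41.4% ad valorem. Applied ad valorem rate = 41.4%.
Duty = ¥371,853.36 × 41.4% + 2,892 × ¥5.72 = ¥170,489.53.
Line 3 (F-821, Merius, 2,225 kg, ¥401,612.50):
Base rate for F-821 is ¥7.06/kg.
Origin Merius qualifies under the Orador–Merius agreement and F-821 is covered: preferential rate Free applies instead.
Duty = ¥401,612.50 × 0% = ¥0.00.
Total = ¥6,152.99 + ¥170,489.53 + ¥0.00 = ¥176,642.52.

¥176,642.52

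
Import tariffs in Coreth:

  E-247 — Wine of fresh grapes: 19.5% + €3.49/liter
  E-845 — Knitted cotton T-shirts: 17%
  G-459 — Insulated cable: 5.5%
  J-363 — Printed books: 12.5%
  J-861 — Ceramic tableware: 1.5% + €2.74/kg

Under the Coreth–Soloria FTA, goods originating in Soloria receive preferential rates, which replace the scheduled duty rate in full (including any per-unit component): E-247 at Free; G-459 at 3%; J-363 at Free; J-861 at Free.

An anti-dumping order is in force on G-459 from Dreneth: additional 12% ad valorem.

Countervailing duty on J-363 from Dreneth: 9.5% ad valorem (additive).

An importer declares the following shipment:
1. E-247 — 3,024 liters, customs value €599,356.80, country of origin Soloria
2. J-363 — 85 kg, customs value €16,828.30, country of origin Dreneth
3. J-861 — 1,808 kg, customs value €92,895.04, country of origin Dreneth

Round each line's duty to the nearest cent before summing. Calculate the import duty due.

Line 1 (E-247, Soloria, 3,024 liters, €599,356.80):
Base rate for E-247 is 19.5% + €3.49/liter.
Origin Soloria qualifies under the Coreth–Soloria agreement and E-247 is covered: preferential rate Free applies instead.
Duty = €599,356.80 × 0% = €0.00.
Line 2 (J-363, Dreneth, 85 kg, €16,828.30):
Base rate for J-363 is 12.5%.
J-363 has an FTA preferential rate, but origin Dreneth is not Soloria; base rate stands.
Additional duty on J-363 from Dreneth: +9.5%. Applied ad valorem rate: 12.5% + 9.5% = 22%.
Duty = €16,828.30 × 22% = €3,702.23.
Line 3 (J-861, Dreneth, 1,808 kg, €92,895.04):
Base rate for J-861 is 1.5% + €2.74/kg.
J-861 has an FTA preferential rate, but origin Dreneth is not Soloria; base rate stands.
Duty = €92,895.04 × 1.5% + 1,808 × €2.74 = €6,347.35.
Total = €0.00 + €3,702.23 + €6,347.35 = €10,049.58.

€10,049.58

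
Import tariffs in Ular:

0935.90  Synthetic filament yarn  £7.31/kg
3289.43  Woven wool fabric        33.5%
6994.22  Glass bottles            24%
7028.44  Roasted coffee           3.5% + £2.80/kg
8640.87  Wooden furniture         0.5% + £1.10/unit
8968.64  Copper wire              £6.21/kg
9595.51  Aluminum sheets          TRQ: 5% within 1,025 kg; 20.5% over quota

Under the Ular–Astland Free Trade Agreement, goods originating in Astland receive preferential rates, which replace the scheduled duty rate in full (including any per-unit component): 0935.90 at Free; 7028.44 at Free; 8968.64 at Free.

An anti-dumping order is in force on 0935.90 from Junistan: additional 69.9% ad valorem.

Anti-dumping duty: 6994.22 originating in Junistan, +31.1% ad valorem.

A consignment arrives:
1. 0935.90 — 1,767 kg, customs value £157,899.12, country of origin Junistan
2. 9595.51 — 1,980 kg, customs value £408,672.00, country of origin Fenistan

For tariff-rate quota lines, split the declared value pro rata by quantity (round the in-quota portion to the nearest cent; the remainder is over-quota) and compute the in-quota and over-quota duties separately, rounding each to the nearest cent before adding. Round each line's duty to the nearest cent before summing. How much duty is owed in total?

Line 1 (0935.90, Junistan, 1,767 kg, £157,899.12):
Base rate for 0935.90 is £7.31/kg.
0935.90 has an FTA preferential rate, but origin Junistan is not Astland; base rate stands.
Additional duty on 0935.90 from Junistan: +69.9% ad valorem. Applied ad valorem rate = 69.9%.
Duty = £157,899.12 × 69.9% + 1,767 × £7.31 = £123,288.25.
Line 2 (9595.51, Fenistan, 1,980 kg, £408,672.00):
Code 9595.51 is under a tariff-rate quota (threshold 1,025 kg). In-quota: 1,025 kg at 5%; over-quota: 955 kg at 20.5%.
Pro-rata value split: in-quota = £408,672.00 × 1,025/1,980 = £211,560.00; over-quota = £408,672.00 − £211,560.00 = £197,112.00.
In-quota duty = £211,560.00 × 5% = £10,578.00. Over-quota duty = £197,112.00 × 20.5% = £40,407.96.
Line duty = £10,578.00 + £40,407.96 = £50,985.96.
Total = £123,288.25 + £50,985.96 = £174,274.21.

£174,274.21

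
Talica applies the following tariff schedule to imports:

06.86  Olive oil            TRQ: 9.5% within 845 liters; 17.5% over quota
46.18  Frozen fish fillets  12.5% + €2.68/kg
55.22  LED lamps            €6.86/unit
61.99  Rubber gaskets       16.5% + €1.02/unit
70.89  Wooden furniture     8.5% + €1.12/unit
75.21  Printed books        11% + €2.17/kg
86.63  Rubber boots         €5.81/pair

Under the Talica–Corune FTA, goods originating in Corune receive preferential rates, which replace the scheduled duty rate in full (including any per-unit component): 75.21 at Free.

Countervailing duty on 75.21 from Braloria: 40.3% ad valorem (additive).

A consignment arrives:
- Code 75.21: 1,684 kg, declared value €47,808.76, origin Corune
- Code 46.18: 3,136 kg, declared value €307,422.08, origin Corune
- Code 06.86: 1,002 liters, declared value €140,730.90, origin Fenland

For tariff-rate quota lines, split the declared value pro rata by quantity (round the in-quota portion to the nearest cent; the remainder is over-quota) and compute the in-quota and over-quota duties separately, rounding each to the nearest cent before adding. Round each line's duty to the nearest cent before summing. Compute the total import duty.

€61,965.72

Line 1 (75.21, Corune, 1,684 kg, €47,808.76):
Base rate for 75.21 is 11% + €2.17/kg.
Origin Corune qualifies under the Talica–Corune agreement and 75.21 is covered: preferential rate Free applies instead.
The additional-duty order on 75.21 targets Braloria, not Corune; it does not apply.
Duty = €47,808.76 × 0% = €0.00.
Line 2 (46.18, Corune, 3,136 kg, €307,422.08):
Base rate for 46.18 is 12.5% + €2.68/kg.
Origin Corune is the FTA partner but 46.18 is not on the preference list; base rate stands.
Duty = €307,422.08 × 12.5% + 3,136 × €2.68 = €46,832.24.
Line 3 (06.86, Fenland, 1,002 liters, €140,730.90):
Code 06.86 is under a tariff-rate quota (threshold 845 liters). In-quota: 845 liters at 9.5%; over-quota: 157 liters at 17.5%.
Pro-rata value split: in-quota = €140,730.90 × 845/1,002 = €118,680.25; over-quota = €140,730.90 − €118,680.25 = €22,050.65.
In-quota duty = €118,680.25 × 9.5% = €11,274.62. Over-quota duty = €22,050.65 × 17.5% = €3,858.86.
Line duty = €11,274.62 + €3,858.86 = €15,133.48.
Total = €0.00 + €46,832.24 + €15,133.48 = €61,965.72.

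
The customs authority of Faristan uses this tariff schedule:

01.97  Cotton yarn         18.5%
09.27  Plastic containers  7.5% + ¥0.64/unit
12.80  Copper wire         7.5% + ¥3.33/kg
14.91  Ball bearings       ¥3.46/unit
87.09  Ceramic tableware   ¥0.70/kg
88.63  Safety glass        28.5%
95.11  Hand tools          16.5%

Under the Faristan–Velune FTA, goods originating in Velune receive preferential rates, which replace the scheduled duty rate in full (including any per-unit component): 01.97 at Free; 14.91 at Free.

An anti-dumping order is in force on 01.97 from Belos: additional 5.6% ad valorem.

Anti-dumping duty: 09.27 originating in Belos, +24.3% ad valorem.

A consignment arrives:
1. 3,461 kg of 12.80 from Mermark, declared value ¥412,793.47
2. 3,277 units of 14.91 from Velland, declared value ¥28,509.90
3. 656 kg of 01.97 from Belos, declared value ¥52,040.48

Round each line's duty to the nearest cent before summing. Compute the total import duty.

Line 1 (12.80, Mermark, 3,461 kg, ¥412,793.47):
Base rate for 12.80 is 7.5% + ¥3.33/kg.
Duty = ¥412,793.47 × 7.5% + 3,461 × ¥3.33 = ¥42,484.64.
Line 2 (14.91, Velland, 3,277 units, ¥28,509.90):
Base rate for 14.91 is ¥3.46/unit.
14.91 has an FTA preferential rate, but origin Velland is not Velune; base rate stands.
Duty = 3,277 × ¥3.46 = ¥11,338.42.
Line 3 (01.97, Belos, 656 kg, ¥52,040.48):
Base rate for 01.97 is 18.5%.
01.97 has an FTA preferential rate, but origin Belos is not Velune; base rate stands.
Additional duty on 01.97 from Belos: +5.6%. Applied ad valorem rate: 18.5% + 5.6% = 24.1%.
Duty = ¥52,040.48 × 24.1% = ¥12,541.76.
Total = ¥42,484.64 + ¥11,338.42 + ¥12,541.76 = ¥66,364.82.

¥66,364.82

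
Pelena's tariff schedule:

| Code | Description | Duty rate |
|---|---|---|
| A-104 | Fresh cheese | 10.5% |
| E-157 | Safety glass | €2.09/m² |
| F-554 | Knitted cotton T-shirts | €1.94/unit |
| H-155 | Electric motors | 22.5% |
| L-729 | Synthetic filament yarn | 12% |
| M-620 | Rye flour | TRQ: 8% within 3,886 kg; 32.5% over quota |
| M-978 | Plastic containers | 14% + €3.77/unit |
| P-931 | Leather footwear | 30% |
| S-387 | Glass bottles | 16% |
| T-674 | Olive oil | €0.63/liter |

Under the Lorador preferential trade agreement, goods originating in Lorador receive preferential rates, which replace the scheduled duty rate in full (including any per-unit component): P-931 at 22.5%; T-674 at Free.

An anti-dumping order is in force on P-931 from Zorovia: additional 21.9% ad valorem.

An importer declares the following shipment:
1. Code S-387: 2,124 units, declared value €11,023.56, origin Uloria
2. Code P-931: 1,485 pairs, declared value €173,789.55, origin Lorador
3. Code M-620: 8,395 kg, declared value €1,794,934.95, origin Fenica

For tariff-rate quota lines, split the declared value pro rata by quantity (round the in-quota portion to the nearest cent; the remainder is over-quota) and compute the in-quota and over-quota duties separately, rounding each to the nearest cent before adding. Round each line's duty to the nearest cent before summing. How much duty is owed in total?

Line 1 (S-387, Uloria, 2,124 units, €11,023.56):
Base rate for S-387 is 16%.
Duty = €11,023.56 × 16% = €1,763.77.
Line 2 (P-931, Lorador, 1,485 pairs, €173,789.55):
Base rate for P-931 is 30%.
Origin Lorador qualifies under the Pelena–Lorador agreement and P-931 is covered: preferential rate 22.5% applies instead.
The additional-duty order on P-931 targets Zorovia, not Lorador; it does not apply.
Duty = €173,789.55 × 22.5% = €39,102.65.
Line 3 (M-620, Fenica, 8,395 kg, €1,794,934.95):
Code M-620 is under a tariff-rate quota (threshold 3,886 kg). In-quota: 3,886 kg at 8%; over-quota: 4,509 kg at 32.5%.
Pro-rata value split: in-quota = €1,794,934.95 × 3,886/8,395 = €830,865.66; over-quota = €1,794,934.95 − €830,865.66 = €964,069.29.
In-quota duty = €830,865.66 × 8% = €66,469.25. Over-quota duty = €964,069.29 × 32.5% = €313,322.52.
Line duty = €66,469.25 + €313,322.52 = €379,791.77.
Total = €1,763.77 + €39,102.65 + €379,791.77 = €420,658.19.

€420,658.19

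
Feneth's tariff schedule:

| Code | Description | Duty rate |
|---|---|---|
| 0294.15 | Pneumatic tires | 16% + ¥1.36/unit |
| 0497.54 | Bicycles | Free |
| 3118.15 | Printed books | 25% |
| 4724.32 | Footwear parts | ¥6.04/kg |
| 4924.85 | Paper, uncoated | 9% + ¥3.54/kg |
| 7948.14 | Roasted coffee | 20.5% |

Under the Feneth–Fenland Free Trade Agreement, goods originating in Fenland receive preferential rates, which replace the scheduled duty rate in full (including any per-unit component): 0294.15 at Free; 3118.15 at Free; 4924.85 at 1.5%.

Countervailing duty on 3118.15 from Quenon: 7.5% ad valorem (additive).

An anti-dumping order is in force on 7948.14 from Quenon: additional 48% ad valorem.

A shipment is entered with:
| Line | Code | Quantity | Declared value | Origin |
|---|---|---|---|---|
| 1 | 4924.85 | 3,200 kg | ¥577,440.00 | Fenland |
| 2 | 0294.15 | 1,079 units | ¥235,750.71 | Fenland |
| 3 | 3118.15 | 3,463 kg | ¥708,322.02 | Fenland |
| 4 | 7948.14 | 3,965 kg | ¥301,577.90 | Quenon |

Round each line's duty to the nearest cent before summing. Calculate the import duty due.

Line 1 (4924.85, Fenland, 3,200 kg, ¥577,440.00):
Base rate for 4924.85 is 9% + ¥3.54/kg.
Origin Fenland qualifies under the Feneth–Fenland agreement and 4924.85 is covered: preferential rate 1.5% applies instead.
Duty = ¥577,440.00 × 1.5% = ¥8,661.60.
Line 2 (0294.15, Fenland, 1,079 units, ¥235,750.71):
Base rate for 0294.15 is 16% + ¥1.36/unit.
Origin Fenland qualifies under the Feneth–Fenland agreement and 0294.15 is covered: preferential rate Free applies instead.
Duty = ¥235,750.71 × 0% = ¥0.00.
Line 3 (3118.15, Fenland, 3,463 kg, ¥708,322.02):
Base rate for 3118.15 is 25%.
Origin Fenland qualifies under the Feneth–Fenland agreement and 3118.15 is covered: preferential rate Free applies instead.
The additional-duty order on 3118.15 targets Quenon, not Fenland; it does not apply.
Duty = ¥708,322.02 × 0% = ¥0.00.
Line 4 (7948.14, Quenon, 3,965 kg, ¥301,577.90):
Base rate for 7948.14 is 20.5%.
Additional duty on 7948.14 from Quenon: +48%. Applied ad valorem rate: 20.5% + 48% = 68.5%.
Duty = ¥301,577.90 × 68.5% = ¥206,580.86.
Total = ¥8,661.60 + ¥0.00 + ¥0.00 + ¥206,580.86 = ¥215,242.46.

¥215,242.46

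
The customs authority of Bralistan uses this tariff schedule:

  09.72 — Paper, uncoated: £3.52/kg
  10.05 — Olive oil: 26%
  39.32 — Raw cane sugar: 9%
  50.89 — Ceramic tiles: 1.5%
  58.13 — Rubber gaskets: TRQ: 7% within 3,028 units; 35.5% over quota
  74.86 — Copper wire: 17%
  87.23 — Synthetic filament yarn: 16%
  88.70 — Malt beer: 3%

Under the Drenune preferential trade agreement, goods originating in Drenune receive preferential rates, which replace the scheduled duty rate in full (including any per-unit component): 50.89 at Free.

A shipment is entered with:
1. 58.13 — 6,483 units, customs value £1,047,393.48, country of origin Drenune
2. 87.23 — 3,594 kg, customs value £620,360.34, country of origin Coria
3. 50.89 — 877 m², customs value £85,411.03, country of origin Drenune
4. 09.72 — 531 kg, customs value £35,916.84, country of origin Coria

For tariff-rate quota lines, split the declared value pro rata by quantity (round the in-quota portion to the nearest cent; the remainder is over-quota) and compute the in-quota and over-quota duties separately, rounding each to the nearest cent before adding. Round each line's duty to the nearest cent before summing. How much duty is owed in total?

£333,528.41

Line 1 (58.13, Drenune, 6,483 units, £1,047,393.48):
Code 58.13 is under a tariff-rate quota (threshold 3,028 units). In-quota: 3,028 units at 7%; over-quota: 3,455 units at 35.5%.
Pro-rata value split: in-quota = £1,047,393.48 × 3,028/6,483 = £489,203.68; over-quota = £1,047,393.48 − £489,203.68 = £558,189.80.
In-quota duty = £489,203.68 × 7% = £34,244.26. Over-quota duty = £558,189.80 × 35.5% = £198,157.38.
Line duty = £34,244.26 + £198,157.38 = £232,401.64.
Line 2 (87.23, Coria, 3,594 kg, £620,360.34):
Base rate for 87.23 is 16%.
Duty = £620,360.34 × 16% = £99,257.65.
Line 3 (50.89, Drenune, 877 m², £85,411.03):
Base rate for 50.89 is 1.5%.
Origin Drenune qualifies under the Bralistan–Drenune agreement and 50.89 is covered: preferential rate Free applies instead.
Duty = £85,411.03 × 0% = £0.00.
Line 4 (09.72, Coria, 531 kg, £35,916.84):
Base rate for 09.72 is £3.52/kg.
Duty = 531 × £3.52 = £1,869.12.
Total = £232,401.64 + £99,257.65 + £0.00 + £1,869.12 = £333,528.41.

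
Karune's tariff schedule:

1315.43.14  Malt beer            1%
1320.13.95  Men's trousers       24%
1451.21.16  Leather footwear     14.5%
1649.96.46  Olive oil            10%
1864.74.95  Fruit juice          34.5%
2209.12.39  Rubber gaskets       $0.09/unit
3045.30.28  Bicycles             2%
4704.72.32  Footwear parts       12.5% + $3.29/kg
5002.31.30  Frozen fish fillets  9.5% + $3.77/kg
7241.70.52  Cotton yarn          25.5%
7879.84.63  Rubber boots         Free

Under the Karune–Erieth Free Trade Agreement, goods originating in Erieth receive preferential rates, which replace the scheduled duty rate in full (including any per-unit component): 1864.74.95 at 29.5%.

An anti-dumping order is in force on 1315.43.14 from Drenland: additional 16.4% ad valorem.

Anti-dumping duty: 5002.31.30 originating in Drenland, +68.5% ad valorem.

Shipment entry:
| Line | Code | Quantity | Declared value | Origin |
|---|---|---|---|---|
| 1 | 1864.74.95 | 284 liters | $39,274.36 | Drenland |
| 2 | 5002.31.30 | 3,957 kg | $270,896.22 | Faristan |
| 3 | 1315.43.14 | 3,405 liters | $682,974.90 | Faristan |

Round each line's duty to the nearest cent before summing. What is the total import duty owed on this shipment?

$61,032.43

Line 1 (1864.74.95, Drenland, 284 liters, $39,274.36):
Base rate for 1864.74.95 is 34.5%.
1864.74.95 has an FTA preferential rate, but origin Drenland is not Erieth; base rate stands.
Duty = $39,274.36 × 34.5% = $13,549.65.
Line 2 (5002.31.30, Faristan, 3,957 kg, $270,896.22):
Base rate for 5002.31.30 is 9.5% + $3.77/kg.
The additional-duty order on 5002.31.30 targets Drenland, not Faristan; it does not apply.
Duty = $270,896.22 × 9.5% + 3,957 × $3.77 = $40,653.03.
Line 3 (1315.43.14, Faristan, 3,405 liters, $682,974.90):
Base rate for 1315.43.14 is 1%.
The additional-duty order on 1315.43.14 targets Drenland, not Faristan; it does not apply.
Duty = $682,974.90 × 1% = $6,829.75.
Total = $13,549.65 + $40,653.03 + $6,829.75 = $61,032.43.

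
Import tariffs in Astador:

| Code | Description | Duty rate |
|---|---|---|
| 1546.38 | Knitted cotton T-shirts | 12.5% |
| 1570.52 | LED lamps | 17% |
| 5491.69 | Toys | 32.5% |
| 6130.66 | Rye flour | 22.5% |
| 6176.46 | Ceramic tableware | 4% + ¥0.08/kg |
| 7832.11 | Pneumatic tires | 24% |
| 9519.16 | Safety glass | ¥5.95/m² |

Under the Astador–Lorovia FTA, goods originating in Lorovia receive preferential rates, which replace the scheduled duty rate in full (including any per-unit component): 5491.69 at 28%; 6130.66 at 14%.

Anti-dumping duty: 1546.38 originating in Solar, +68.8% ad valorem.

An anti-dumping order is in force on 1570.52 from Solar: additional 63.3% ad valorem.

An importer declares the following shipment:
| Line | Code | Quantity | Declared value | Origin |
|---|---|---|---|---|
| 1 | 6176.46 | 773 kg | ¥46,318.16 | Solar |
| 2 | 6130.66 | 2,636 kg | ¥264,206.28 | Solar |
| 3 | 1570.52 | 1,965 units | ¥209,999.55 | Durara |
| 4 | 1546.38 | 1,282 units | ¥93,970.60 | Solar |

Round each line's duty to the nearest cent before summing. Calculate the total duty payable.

Line 1 (6176.46, Solar, 773 kg, ¥46,318.16):
Base rate for 6176.46 is 4% + ¥0.08/kg.
Duty = ¥46,318.16 × 4% + 773 × ¥0.08 = ¥1,914.57.
Line 2 (6130.66, Solar, 2,636 kg, ¥264,206.28):
Base rate for 6130.66 is 22.5%.
6130.66 has an FTA preferential rate, but origin Solar is not Lorovia; base rate stands.
Duty = ¥264,206.28 × 22.5% = ¥59,446.41.
Line 3 (1570.52, Durara, 1,965 units, ¥209,999.55):
Base rate for 1570.52 is 17%.
The additional-duty order on 1570.52 targets Solar, not Durara; it does not apply.
Duty = ¥209,999.55 × 17% = ¥35,699.92.
Line 4 (1546.38, Solar, 1,282 units, ¥93,970.60):
Base rate for 1546.38 is 12.5%.
Additional duty on 1546.38 from Solar: +68.8%. Applied ad valorem rate: 12.5% + 68.8% = 81.3%.
Duty = ¥93,970.60 × 81.3% = ¥76,398.10.
Total = ¥1,914.57 + ¥59,446.41 + ¥35,699.92 + ¥76,398.10 = ¥173,459.00.

¥173,459.00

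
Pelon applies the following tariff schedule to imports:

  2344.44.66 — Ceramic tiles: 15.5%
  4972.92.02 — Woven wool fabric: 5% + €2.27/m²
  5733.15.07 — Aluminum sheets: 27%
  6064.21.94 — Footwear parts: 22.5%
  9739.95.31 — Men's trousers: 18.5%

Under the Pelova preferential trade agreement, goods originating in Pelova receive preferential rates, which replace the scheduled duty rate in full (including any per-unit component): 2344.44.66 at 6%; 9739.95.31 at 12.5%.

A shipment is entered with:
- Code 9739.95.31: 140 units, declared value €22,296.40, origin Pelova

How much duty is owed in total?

Line 1 (9739.95.31, Pelova, 140 units, €22,296.40):
Base rate for 9739.95.31 is 18.5%.
Origin Pelova qualifies under the Pelon–Pelova agreement and 9739.95.31 is covered: preferential rate 12.5% applies instead.
Duty = €22,296.40 × 12.5% = €2,787.05.

€2,787.05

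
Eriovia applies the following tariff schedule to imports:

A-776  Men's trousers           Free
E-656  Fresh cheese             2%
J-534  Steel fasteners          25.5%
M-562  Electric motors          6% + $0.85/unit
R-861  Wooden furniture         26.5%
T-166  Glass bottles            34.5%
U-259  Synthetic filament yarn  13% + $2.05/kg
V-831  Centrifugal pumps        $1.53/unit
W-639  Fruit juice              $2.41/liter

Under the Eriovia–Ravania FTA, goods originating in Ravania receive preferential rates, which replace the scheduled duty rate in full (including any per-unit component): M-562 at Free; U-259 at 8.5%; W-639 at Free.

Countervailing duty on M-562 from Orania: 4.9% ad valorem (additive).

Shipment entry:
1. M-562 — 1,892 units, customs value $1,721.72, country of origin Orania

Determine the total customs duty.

Line 1 (M-562, Orania, 1,892 units, $1,721.72):
Base rate for M-562 is 6% + $0.85/unit.
M-562 has an FTA preferential rate, but origin Orania is not Ravania; base rate stands.
Additional duty on M-562 from Orania: +4.9%. Applied ad valorem rate: 6% + 4.9% = 10.9%.
Duty = $1,721.72 × 10.9% + 1,892 × $0.85 = $1,795.87.

$1,795.87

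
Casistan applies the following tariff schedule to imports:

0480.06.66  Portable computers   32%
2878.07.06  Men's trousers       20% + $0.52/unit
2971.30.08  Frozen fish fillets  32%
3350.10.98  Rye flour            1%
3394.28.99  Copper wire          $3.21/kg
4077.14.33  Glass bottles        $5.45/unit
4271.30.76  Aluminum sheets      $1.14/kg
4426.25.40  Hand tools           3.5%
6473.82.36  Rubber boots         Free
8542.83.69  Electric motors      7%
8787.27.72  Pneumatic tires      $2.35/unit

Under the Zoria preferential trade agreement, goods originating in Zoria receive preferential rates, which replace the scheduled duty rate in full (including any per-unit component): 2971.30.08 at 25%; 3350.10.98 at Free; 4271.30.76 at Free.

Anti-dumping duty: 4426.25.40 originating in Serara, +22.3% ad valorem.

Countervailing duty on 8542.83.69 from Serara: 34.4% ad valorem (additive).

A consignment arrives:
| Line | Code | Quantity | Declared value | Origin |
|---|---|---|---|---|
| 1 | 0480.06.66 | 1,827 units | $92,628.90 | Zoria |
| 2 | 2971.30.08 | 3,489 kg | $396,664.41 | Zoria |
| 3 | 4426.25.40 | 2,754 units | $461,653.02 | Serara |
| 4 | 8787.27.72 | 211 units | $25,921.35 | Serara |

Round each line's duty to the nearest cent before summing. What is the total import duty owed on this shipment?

$248,409.68

Line 1 (0480.06.66, Zoria, 1,827 units, $92,628.90):
Base rate for 0480.06.66 is 32%.
Origin Zoria is the FTA partner but 0480.06.66 is not on the preference list; base rate stands.
Duty = $92,628.90 × 32% = $29,641.25.
Line 2 (2971.30.08, Zoria, 3,489 kg, $396,664.41):
Base rate for 2971.30.08 is 32%.
Origin Zoria qualifies under the Casistan–Zoria agreement and 2971.30.08 is covered: preferential rate 25% applies instead.
Duty = $396,664.41 × 25% = $99,166.10.
Line 3 (4426.25.40, Serara, 2,754 units, $461,653.02):
Base rate for 4426.25.40 is 3.5%.
Additional duty on 4426.25.40 from Serara: +22.3%. Applied ad valorem rate: 3.5% + 22.3% = 25.8%.
Duty = $461,653.02 × 25.8% = $119,106.48.
Line 4 (8787.27.72, Serara, 211 units, $25,921.35):
Base rate for 8787.27.72 is $2.35/unit.
Duty = 211 × $2.35 = $495.85.
Total = $29,641.25 + $99,166.10 + $119,106.48 + $495.85 = $248,409.68.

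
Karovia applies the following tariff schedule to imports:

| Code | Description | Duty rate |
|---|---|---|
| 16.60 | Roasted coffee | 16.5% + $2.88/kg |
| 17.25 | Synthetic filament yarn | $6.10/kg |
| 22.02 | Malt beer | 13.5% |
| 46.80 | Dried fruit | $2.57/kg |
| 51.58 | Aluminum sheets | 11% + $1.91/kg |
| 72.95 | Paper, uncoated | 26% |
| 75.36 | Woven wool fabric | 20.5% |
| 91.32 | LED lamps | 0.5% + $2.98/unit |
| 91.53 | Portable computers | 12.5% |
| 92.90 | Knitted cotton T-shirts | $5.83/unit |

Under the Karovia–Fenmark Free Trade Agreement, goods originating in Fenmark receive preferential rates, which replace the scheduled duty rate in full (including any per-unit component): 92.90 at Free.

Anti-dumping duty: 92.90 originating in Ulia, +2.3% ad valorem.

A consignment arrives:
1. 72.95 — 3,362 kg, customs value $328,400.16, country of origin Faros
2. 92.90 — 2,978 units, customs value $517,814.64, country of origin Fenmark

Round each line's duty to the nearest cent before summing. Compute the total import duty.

$85,384.04

Line 1 (72.95, Faros, 3,362 kg, $328,400.16):
Base rate for 72.95 is 26%.
Duty = $328,400.16 × 26% = $85,384.04.
Line 2 (92.90, Fenmark, 2,978 units, $517,814.64):
Base rate for 92.90 is $5.83/unit.
Origin Fenmark qualifies under the Karovia–Fenmark agreement and 92.90 is covered: preferential rate Free applies instead.
The additional-duty order on 92.90 targets Ulia, not Fenmark; it does not apply.
Duty = $517,814.64 × 0% = $0.00.
Total = $85,384.04 + $0.00 = $85,384.04.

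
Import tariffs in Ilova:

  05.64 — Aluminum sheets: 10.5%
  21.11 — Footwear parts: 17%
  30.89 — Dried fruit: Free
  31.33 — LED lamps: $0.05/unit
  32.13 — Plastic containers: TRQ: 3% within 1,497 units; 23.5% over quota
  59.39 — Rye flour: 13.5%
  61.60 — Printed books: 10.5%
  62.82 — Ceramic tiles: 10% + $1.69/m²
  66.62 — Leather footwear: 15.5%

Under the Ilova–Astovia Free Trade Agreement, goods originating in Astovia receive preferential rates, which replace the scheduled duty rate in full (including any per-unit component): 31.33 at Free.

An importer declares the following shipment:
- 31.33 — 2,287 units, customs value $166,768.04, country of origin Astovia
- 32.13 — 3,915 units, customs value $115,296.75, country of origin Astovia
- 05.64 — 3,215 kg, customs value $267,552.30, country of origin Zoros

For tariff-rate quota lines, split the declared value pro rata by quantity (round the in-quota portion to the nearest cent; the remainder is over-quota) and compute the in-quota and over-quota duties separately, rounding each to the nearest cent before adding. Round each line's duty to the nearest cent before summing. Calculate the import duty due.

$46,149.96

Line 1 (31.33, Astovia, 2,287 units, $166,768.04):
Base rate for 31.33 is $0.05/unit.
Origin Astovia qualifies under the Ilova–Astovia agreement and 31.33 is covered: preferential rate Free applies instead.
Duty = $166,768.04 × 0% = $0.00.
Line 2 (32.13, Astovia, 3,915 units, $115,296.75):
Code 32.13 is under a tariff-rate quota (threshold 1,497 units). In-quota: 1,497 units at 3%; over-quota: 2,418 units at 23.5%.
Pro-rata value split: in-quota = $115,296.75 × 1,497/3,915 = $44,086.65; over-quota = $115,296.75 − $44,086.65 = $71,210.10.
In-quota duty = $44,086.65 × 3% = $1,322.60. Over-quota duty = $71,210.10 × 23.5% = $16,734.37.
Line duty = $1,322.60 + $16,734.37 = $18,056.97.
Line 3 (05.64, Zoros, 3,215 kg, $267,552.30):
Base rate for 05.64 is 10.5%.
Duty = $267,552.30 × 10.5% = $28,092.99.
Total = $0.00 + $18,056.97 + $28,092.99 = $46,149.96.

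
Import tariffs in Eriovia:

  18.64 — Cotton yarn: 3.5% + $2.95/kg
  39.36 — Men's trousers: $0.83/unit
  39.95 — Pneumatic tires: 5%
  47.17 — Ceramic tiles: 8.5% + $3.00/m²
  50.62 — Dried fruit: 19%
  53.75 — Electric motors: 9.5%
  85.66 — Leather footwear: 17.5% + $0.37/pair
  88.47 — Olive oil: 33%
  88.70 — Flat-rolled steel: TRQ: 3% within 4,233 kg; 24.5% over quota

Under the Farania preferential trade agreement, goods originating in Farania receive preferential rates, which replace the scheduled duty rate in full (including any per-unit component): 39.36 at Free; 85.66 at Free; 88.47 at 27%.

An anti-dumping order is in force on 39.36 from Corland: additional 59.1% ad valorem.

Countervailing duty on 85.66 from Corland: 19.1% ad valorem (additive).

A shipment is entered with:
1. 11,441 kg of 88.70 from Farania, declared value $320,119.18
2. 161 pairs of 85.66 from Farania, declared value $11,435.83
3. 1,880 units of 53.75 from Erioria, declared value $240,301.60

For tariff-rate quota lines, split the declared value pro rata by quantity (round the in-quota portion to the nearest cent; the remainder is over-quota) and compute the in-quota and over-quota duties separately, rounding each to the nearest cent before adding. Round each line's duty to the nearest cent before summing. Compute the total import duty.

$75,793.39

Line 1 (88.70, Farania, 11,441 kg, $320,119.18):
Code 88.70 is under a tariff-rate quota (threshold 4,233 kg). In-quota: 4,233 kg at 3%; over-quota: 7,208 kg at 24.5%.
Pro-rata value split: in-quota = $320,119.18 × 4,233/11,441 = $118,439.34; over-quota = $320,119.18 − $118,439.34 = $201,679.84.
In-quota duty = $118,439.34 × 3% = $3,553.18. Over-quota duty = $201,679.84 × 24.5% = $49,411.56.
Line duty = $3,553.18 + $49,411.56 = $52,964.74.
Line 2 (85.66, Farania, 161 pairs, $11,435.83):
Base rate for 85.66 is 17.5% + $0.37/pair.
Origin Farania qualifies under the Eriovia–Farania agreement and 85.66 is covered: preferential rate Free applies instead.
The additional-duty order on 85.66 targets Corland, not Farania; it does not apply.
Duty = $11,435.83 × 0% = $0.00.
Line 3 (53.75, Erioria, 1,880 units, $240,301.60):
Base rate for 53.75 is 9.5%.
Duty = $240,301.60 × 9.5% = $22,828.65.
Total = $52,964.74 + $0.00 + $22,828.65 = $75,793.39.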